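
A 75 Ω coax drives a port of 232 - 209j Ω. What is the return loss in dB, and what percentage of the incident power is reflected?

RL ≈ 3.05 dB; 49.5% of incident power reflected

Γ = (157 − j209)/(307 − j209), |Γ| = 0.704
RL = −20·log₁₀(0.704) = 3.05 dB
P_refl/P_inc = |Γ|² = 0.495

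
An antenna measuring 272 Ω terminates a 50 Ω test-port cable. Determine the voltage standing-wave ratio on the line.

VSWR ≈ 5.44

For a purely resistive load, VSWR = R_L/Z_0 or Z_0/R_L (whichever > 1) = 272/50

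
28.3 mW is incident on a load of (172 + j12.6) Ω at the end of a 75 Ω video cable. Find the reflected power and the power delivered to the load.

|Γ| = |(97 + j12.6)/(247 + j12.6)| = 0.395
|Γ|² = 0.156
P_refl = |Γ|²·P_inc = 4.43 mW, P_del = (1 − |Γ|²)·P_inc = 23.9 mW

P_reflected ≈ 4.43 mW; P_delivered ≈ 23.9 mW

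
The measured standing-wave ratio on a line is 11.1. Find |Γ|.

|Γ| = (S − 1)/(S + 1) = (11.1 − 1)/(11.1 + 1) = 10.1/12.1

|Γ| ≈ 0.835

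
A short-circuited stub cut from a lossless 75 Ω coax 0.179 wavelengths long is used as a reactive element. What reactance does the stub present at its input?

βl = 2π × 0.179 = 64.4°
tan(βl) = 2.09
For a short-circuited stub, Z_in = jZ_0·tan(βl)

X_in ≈ 157 Ω (inductive)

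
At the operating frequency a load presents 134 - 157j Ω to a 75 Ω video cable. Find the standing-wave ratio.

VSWR ≈ 4.58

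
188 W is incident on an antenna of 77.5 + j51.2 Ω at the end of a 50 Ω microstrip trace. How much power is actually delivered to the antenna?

|Γ| = |(27.5 + j51.2)/(127.5 + j51.2)| = 0.423
|Γ|² = 0.179
P_refl = |Γ|²·P_inc = 33.6 W, P_del = (1 − |Γ|²)·P_inc = 154 W

P_delivered ≈ 154 W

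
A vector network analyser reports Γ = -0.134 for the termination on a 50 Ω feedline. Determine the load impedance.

Z_L = Z_0·(1 + Γ)/(1 − Γ) = 50·(0.866)/(1.13)

Z_L ≈ 38.2 Ω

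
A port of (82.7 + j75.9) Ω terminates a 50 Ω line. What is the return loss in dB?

RL ≈ 5.34 dB

Γ = (32.7 + j75.9)/(132.7 + j75.9), |Γ| = 0.541
RL = −20·log₁₀|Γ| = −20·log₁₀(0.541)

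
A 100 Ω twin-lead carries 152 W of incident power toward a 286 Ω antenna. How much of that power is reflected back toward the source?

Γ = (286 − 100)/(286 + 100) = 0.482
|Γ|² = 0.232
P_refl = |Γ|²·P_inc = 35.3 W, P_del = (1 − |Γ|²)·P_inc = 117 W

P_reflected ≈ 35.3 W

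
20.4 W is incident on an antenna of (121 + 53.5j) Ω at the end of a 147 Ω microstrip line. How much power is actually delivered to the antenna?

P_delivered ≈ 19.4 W

|Γ| = |(-26 + j53.5)/(268 + j53.5)| = 0.218
|Γ|² = 0.0474
P_refl = |Γ|²·P_inc = 0.966 W, P_del = (1 − |Γ|²)·P_inc = 19.4 W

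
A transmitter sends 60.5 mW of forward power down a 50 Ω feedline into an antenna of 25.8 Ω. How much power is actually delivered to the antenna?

P_delivered ≈ 54.3 mW

Γ = (25.8 − 50)/(25.8 + 50) = -0.319
|Γ|² = 0.102
P_refl = |Γ|²·P_inc = 6.17 mW, P_del = (1 − |Γ|²)·P_inc = 54.3 mW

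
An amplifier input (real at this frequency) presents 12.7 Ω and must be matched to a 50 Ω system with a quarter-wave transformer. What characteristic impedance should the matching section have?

Z_qwt = √(Z_0·R_L) = √(50 × 12.7) = √635

Z_qwt ≈ 25.2 Ω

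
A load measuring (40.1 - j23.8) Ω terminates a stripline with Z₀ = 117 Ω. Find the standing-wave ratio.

VSWR ≈ 3.05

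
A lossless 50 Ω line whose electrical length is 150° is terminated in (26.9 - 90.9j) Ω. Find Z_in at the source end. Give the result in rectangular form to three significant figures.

Z_in ≈ 362 + j145 Ω

tan(βl) = tan(150°) = -0.577
Z_in = Z_0·(Z_L + jZ_0·tanβl)/(Z_0 + jZ_L·tanβl)
     = 50·(26.9 − j120)/(-2.48 − j15.5)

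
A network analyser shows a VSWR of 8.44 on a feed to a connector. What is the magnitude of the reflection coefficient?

|Γ| ≈ 0.788

|Γ| = (S − 1)/(S + 1) = (8.44 − 1)/(8.44 + 1) = 7.44/9.44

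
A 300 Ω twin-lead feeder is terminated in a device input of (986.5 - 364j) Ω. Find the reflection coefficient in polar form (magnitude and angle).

Γ ≈ 0.581 ∠ -12.1°

Γ = (Z_L − Z_0)/(Z_L + Z_0) = (686.5 − j364)/(1286 − j364)
|Γ| = 777/1340 = 0.581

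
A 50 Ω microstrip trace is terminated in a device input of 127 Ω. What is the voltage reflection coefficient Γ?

Γ = (Z_L − Z_0)/(Z_L + Z_0) = (127 − 50)/(127 + 50) = 77/177

Γ = 0.435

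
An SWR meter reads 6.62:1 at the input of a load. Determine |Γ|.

|Γ| = (S − 1)/(S + 1) = (6.62 − 1)/(6.62 + 1) = 5.62/7.62

|Γ| ≈ 0.738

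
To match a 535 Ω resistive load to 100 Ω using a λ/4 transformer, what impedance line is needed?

Z_qwt ≈ 231 Ω

Z_qwt = √(Z_0·R_L) = √(100 × 535) = √53500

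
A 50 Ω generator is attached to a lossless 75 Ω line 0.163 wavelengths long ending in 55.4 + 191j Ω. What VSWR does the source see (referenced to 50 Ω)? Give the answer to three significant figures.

βl = 2π × 0.163 = 58.7°
tan(βl) = 1.64
Z_in = Z_0·(Z_L + jZ_0·tanβl)/(Z_0 + jZ_L·tanβl) = 17.6 − j91.9 Ω
Γ_s = (Z_in − Z_s)/(Z_in + Z_s) = (-32.4 − j91.9)/(67.6 − j91.9), |Γ_s| = 0.854
VSWR = (1 + |Γ_s|)/(1 − |Γ_s|)

VSWR ≈ 12.7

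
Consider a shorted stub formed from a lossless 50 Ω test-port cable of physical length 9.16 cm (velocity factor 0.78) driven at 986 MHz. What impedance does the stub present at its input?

λ = v/f = 0.78·c / 986 MHz = 0.237 m
βl = 2π·l/λ = 2π × 0.386 = 139°
tan(βl) = -0.871
For a shorted stub, Z_in = jZ_0·tan(βl)

Z_in ≈ −j43.5 Ω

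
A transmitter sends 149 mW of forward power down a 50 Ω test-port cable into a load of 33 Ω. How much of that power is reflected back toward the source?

P_reflected ≈ 6.25 mW

Γ = (33 − 50)/(33 + 50) = -0.205
|Γ|² = 0.042
P_refl = |Γ|²·P_inc = 6.25 mW, P_del = (1 − |Γ|²)·P_inc = 143 mW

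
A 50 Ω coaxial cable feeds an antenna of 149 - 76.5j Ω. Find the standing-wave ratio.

Γ = (Z_L − Z_0)/(Z_L + Z_0) = (99 − j76.5)/(199 − j76.5)
|Γ| = 125/213 = 0.587
VSWR = (1 + |Γ|)/(1 − |Γ|) = 1.59/0.413

VSWR ≈ 3.84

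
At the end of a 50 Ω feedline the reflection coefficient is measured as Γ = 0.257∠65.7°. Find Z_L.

Z_L ≈ 54.6 + j27.4 Ω

Z_L = Z_0·(1 + Γ)/(1 − Γ) = 50·(1.11 + j0.234)/(0.894 − j0.234)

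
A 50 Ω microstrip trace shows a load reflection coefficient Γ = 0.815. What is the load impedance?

Z_L = Z_0·(1 + Γ)/(1 − Γ) = 50·(1.81)/(0.185)

Z_L ≈ 491 Ω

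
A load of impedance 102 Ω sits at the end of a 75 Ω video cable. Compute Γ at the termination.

Γ = (Z_L − Z_0)/(Z_L + Z_0) = (102 − 75)/(102 + 75) = 27/177

Γ = 0.153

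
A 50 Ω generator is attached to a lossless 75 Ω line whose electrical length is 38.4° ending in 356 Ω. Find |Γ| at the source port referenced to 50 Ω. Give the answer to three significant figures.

|Γ| ≈ 0.698

tan(βl) = 0.793
Z_in = Z_0·(Z_L + jZ_0·tanβl)/(Z_0 + jZ_L·tanβl) = 38.3 − j84.5 Ω
Γ_s = (Z_in − Z_s)/(Z_in + Z_s) = (-11.7 − j84.5)/(88.3 − j84.5), |Γ_s| = 0.698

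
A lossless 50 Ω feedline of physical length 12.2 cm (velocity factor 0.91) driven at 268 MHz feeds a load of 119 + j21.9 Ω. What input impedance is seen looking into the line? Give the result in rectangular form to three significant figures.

λ = v/f = 0.91·c / 268 MHz = 1.02 m
βl = 2π·l/λ = 2π × 0.12 = 43.1°
tan(βl) = tan(43.1°) = 0.936
Z_in = Z_0·(Z_L + jZ_0·tanβl)/(Z_0 + jZ_L·tanβl)
     = 50·(119 + j68.7)/(29.5 + j111)

Z_in ≈ 42 − j42.3 Ω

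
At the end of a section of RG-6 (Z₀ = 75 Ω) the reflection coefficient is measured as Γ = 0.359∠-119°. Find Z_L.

Z_L ≈ 44.2 − j31.9 Ω

Z_L = Z_0·(1 + Γ)/(1 − Γ) = 75·(0.826 − j0.314)/(1.17 + j0.314)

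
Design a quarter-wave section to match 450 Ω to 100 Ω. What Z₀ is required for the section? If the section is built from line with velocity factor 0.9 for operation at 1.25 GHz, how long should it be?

Z_qwt ≈ 212 Ω; length ≈ 5.4 cm

Z_qwt = √(Z_0·R_L) = √(100 × 450) = √45000
λ = 0.9·c/f = 0.216 m, so l = λ/4 = 0.054 m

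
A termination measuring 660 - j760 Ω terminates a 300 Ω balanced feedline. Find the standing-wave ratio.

VSWR ≈ 5.39

Γ = (Z_L − Z_0)/(Z_L + Z_0) = (360 − j760)/(960 − j760)
|Γ| = 841/1220 = 0.687
VSWR = (1 + |Γ|)/(1 − |Γ|) = 1.69/0.313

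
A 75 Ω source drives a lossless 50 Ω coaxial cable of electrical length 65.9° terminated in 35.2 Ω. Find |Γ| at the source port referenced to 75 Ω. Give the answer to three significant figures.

tan(βl) = 2.24
Z_in = Z_0·(Z_L + jZ_0·tanβl)/(Z_0 + jZ_L·tanβl) = 60.7 + j16.2 Ω
Γ_s = (Z_in − Z_s)/(Z_in + Z_s) = (-14.3 + j16.2)/(136 + j16.2), |Γ_s| = 0.158

|Γ| ≈ 0.158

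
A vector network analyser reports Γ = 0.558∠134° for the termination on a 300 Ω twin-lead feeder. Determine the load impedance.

Z_L ≈ 99 + j115 Ω

Z_L = Z_0·(1 + Γ)/(1 − Γ) = 300·(0.612 + j0.401)/(1.39 − j0.401)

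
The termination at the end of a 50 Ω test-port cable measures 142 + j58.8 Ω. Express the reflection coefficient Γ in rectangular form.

Γ ≈ 0.524 + j0.146

Γ = (Z_L − Z_0)/(Z_L + Z_0) = (92 + j58.8)/(192 + j58.8)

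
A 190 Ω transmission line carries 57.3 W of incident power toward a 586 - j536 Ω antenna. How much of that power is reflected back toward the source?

P_reflected ≈ 28.6 W

|Γ| = |(396 − j536)/(776 − j536)| = 0.707
|Γ|² = 0.499
P_refl = |Γ|²·P_inc = 28.6 W, P_del = (1 − |Γ|²)·P_inc = 28.7 W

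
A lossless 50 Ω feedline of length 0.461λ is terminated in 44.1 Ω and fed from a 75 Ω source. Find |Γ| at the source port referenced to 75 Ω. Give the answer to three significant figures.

|Γ| ≈ 0.254

βl = 2π × 0.461 = 166°
tan(βl) = -0.25
Z_in = Z_0·(Z_L + jZ_0·tanβl)/(Z_0 + jZ_L·tanβl) = 44.7 − j2.65 Ω
Γ_s = (Z_in − Z_s)/(Z_in + Z_s) = (-30.3 − j2.65)/(120 − j2.65), |Γ_s| = 0.254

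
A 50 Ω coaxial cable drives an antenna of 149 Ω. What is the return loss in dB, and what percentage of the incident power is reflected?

RL ≈ 6.06 dB; 24.7% of incident power reflected

Γ = (149 − 50)/(149 + 50) = 0.497
RL = −20·log₁₀(0.497) = 6.06 dB
P_refl/P_inc = |Γ|² = 0.247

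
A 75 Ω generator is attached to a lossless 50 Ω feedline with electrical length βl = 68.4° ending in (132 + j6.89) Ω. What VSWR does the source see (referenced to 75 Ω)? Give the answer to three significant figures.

tan(βl) = 2.53
Z_in = Z_0·(Z_L + jZ_0·tanβl)/(Z_0 + jZ_L·tanβl) = 21.7 − j17.7 Ω
Γ_s = (Z_in − Z_s)/(Z_in + Z_s) = (-53.3 − j17.7)/(96.7 − j17.7), |Γ_s| = 0.571
VSWR = (1 + |Γ_s|)/(1 − |Γ_s|)

VSWR ≈ 3.66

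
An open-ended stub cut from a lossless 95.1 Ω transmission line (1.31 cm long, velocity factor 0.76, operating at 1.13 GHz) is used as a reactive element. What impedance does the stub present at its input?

Z_in ≈ −j220 Ω

λ = v/f = 0.76·c / 1.13 GHz = 0.202 m
βl = 2π·l/λ = 2π × 0.0649 = 23.4°
tan(βl) = 0.432
For an open-ended stub, Z_in = −jZ_0·cot(βl) = −jZ_0/tan(βl)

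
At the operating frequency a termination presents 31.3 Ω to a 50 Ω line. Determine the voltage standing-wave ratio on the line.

VSWR ≈ 1.6

For a purely resistive load, VSWR = R_L/Z_0 or Z_0/R_L (whichever > 1) = 50/31.3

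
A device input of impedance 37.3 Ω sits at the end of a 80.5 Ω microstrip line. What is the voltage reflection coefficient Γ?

Γ = (Z_L − Z_0)/(Z_L + Z_0) = (37.3 − 80.5)/(37.3 + 80.5) = -43.2/117.8

Γ = -0.367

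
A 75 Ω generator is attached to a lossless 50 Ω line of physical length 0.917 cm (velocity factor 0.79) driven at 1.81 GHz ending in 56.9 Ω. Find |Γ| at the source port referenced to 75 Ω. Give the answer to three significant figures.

|Γ| ≈ 0.168

λ = v/f = 0.79·c / 1.81 GHz = 0.131 m
βl = 2π·l/λ = 2π × 0.07 = 25.2°
tan(βl) = 0.471
Z_in = Z_0·(Z_L + jZ_0·tanβl)/(Z_0 + jZ_L·tanβl) = 54 − j5.4 Ω
Γ_s = (Z_in − Z_s)/(Z_in + Z_s) = (-21 − j5.4)/(129 − j5.4), |Γ_s| = 0.168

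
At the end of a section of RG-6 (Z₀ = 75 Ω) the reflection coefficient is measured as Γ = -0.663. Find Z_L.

Z_L ≈ 15.2 Ω

Z_L = Z_0·(1 + Γ)/(1 − Γ) = 75·(0.337)/(1.66)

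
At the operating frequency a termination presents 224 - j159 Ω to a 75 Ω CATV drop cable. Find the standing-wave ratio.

VSWR ≈ 4.61

Γ = (Z_L − Z_0)/(Z_L + Z_0) = (149 − j159)/(299 − j159)
|Γ| = 218/339 = 0.643
VSWR = (1 + |Γ|)/(1 − |Γ|) = 1.64/0.357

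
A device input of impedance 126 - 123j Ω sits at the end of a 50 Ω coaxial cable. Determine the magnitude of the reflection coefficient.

Γ = (Z_L − Z_0)/(Z_L + Z_0) = (76 − j123)/(176 − j123)
|Γ| = 145/215

|Γ| ≈ 0.673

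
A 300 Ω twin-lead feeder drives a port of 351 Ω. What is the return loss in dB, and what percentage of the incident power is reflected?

RL ≈ 22.1 dB; 0.614% of incident power reflected

Γ = (351 − 300)/(351 + 300) = 0.0783
RL = −20·log₁₀(0.0783) = 22.1 dB
P_refl/P_inc = |Γ|² = 0.00614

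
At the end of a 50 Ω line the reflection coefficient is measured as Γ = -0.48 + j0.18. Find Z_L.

Z_L ≈ 16.6 + j8.1 Ω

Z_L = Z_0·(1 + Γ)/(1 − Γ) = 50·(0.52 + j0.18)/(1.48 − j0.18)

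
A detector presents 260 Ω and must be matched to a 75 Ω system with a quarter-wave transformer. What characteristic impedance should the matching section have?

Z_qwt ≈ 140 Ω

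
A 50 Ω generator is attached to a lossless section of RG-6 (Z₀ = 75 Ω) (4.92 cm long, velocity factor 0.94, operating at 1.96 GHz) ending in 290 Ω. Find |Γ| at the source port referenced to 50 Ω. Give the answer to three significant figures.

λ = v/f = 0.94·c / 1.96 GHz = 0.144 m
βl = 2π·l/λ = 2π × 0.342 = 123°
tan(βl) = -1.53
Z_in = Z_0·(Z_L + jZ_0·tanβl)/(Z_0 + jZ_L·tanβl) = 26.9 + j44.4 Ω
Γ_s = (Z_in − Z_s)/(Z_in + Z_s) = (-23.1 + j44.4)/(76.9 + j44.4), |Γ_s| = 0.564

|Γ| ≈ 0.564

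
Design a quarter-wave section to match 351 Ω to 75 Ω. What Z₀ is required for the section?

Z_qwt = √(Z_0·R_L) = √(75 × 351) = √26320

Z_qwt ≈ 162 Ω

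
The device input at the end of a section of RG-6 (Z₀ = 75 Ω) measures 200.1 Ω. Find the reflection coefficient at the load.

Γ = 0.455

Γ = (Z_L − Z_0)/(Z_L + Z_0) = (200.1 − 75)/(200.1 + 75) = 125.1/275.1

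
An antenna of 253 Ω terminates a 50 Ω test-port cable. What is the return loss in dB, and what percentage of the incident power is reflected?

RL ≈ 3.48 dB; 44.9% of incident power reflected

Γ = (253 − 50)/(253 + 50) = 0.67
RL = −20·log₁₀(0.67) = 3.48 dB
P_refl/P_inc = |Γ|² = 0.449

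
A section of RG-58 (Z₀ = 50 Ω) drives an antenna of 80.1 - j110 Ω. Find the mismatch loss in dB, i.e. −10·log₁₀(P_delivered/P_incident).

Γ = (30.1 − j110)/(130.1 − j110), |Γ| = 0.669
|Γ|² = 0.448, so P_del/P_inc = 1 − |Γ|² = 0.552
ML = −10·log₁₀(1 − |Γ|²)

mismatch loss ≈ 2.58 dB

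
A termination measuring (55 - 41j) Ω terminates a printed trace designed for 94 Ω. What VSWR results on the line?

VSWR ≈ 2.16

Γ = (Z_L − Z_0)/(Z_L + Z_0) = (-39 − j41)/(149 − j41)
|Γ| = 56.6/155 = 0.366
VSWR = (1 + |Γ|)/(1 − |Γ|) = 1.37/0.634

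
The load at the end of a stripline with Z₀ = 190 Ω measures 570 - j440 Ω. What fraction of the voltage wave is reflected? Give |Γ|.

Γ = (Z_L − Z_0)/(Z_L + Z_0) = (380 − j440)/(760 − j440)
|Γ| = 581/878

|Γ| ≈ 0.662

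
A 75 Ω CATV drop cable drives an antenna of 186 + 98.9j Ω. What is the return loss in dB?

Γ = (111 + j98.9)/(261 + j98.9), |Γ| = 0.533
RL = −20·log₁₀|Γ| = −20·log₁₀(0.533)

RL ≈ 5.47 dB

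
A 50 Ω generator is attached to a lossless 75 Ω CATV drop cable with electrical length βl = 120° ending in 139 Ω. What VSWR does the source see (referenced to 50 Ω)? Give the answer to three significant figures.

tan(βl) = -1.73
Z_in = Z_0·(Z_L + jZ_0·tanβl)/(Z_0 + jZ_L·tanβl) = 49.2 + j28 Ω
Γ_s = (Z_in − Z_s)/(Z_in + Z_s) = (-0.816 + j28)/(99.2 + j28), |Γ_s| = 0.272
VSWR = (1 + |Γ_s|)/(1 − |Γ_s|)

VSWR ≈ 1.75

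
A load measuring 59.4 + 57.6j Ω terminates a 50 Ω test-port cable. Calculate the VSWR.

Γ = (Z_L − Z_0)/(Z_L + Z_0) = (9.4 + j57.6)/(109.4 + j57.6)
|Γ| = 58.4/124 = 0.472
VSWR = (1 + |Γ|)/(1 − |Γ|) = 1.47/0.528

VSWR ≈ 2.79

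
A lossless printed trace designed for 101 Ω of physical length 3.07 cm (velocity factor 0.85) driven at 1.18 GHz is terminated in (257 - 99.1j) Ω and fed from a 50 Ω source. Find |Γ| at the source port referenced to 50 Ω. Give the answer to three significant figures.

λ = v/f = 0.85·c / 1.18 GHz = 0.216 m
βl = 2π·l/λ = 2π × 0.142 = 51.1°
tan(βl) = 1.24
Z_in = Z_0·(Z_L + jZ_0·tanβl)/(Z_0 + jZ_L·tanβl) = 43.8 − j50.6 Ω
Γ_s = (Z_in − Z_s)/(Z_in + Z_s) = (-6.16 − j50.6)/(93.8 − j50.6), |Γ_s| = 0.478

|Γ| ≈ 0.478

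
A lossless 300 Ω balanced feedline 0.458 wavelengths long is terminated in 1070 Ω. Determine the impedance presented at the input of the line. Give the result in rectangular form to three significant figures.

Z_in ≈ 595 + j493 Ω

βl = 2π × 0.458 = 165°
tan(βl) = tan(165°) = -0.27
Z_in = Z_0·(Z_L + jZ_0·tanβl)/(Z_0 + jZ_L·tanβl)
     = 300·(1070 − j81.1)/(300 − j289)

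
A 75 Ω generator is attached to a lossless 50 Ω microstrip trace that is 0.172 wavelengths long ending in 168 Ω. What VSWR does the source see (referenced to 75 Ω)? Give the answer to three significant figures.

VSWR ≈ 4.45

βl = 2π × 0.172 = 61.9°
tan(βl) = 1.87
Z_in = Z_0·(Z_L + jZ_0·tanβl)/(Z_0 + jZ_L·tanβl) = 18.6 − j23.7 Ω
Γ_s = (Z_in − Z_s)/(Z_in + Z_s) = (-56.4 − j23.7)/(93.6 − j23.7), |Γ_s| = 0.633
VSWR = (1 + |Γ_s|)/(1 − |Γ_s|)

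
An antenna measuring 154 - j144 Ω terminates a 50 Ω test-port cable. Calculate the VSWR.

Γ = (Z_L − Z_0)/(Z_L + Z_0) = (104 − j144)/(204 − j144)
|Γ| = 178/250 = 0.711
VSWR = (1 + |Γ|)/(1 − |Γ|) = 1.71/0.289

VSWR ≈ 5.93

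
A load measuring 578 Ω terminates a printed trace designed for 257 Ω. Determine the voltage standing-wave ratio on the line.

VSWR ≈ 2.25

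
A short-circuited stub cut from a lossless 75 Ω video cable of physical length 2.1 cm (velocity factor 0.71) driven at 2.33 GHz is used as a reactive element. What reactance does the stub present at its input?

λ = v/f = 0.71·c / 2.33 GHz = 0.0914 m
βl = 2π·l/λ = 2π × 0.23 = 82.7°
tan(βl) = 7.8
For a short-circuited stub, Z_in = jZ_0·tan(βl)

X_in ≈ 585 Ω (inductive)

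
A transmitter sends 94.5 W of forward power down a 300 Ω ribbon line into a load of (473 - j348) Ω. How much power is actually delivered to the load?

P_delivered ≈ 74.6 W

|Γ| = |(173 − j348)/(773 − j348)| = 0.458
|Γ|² = 0.21
P_refl = |Γ|²·P_inc = 19.9 W, P_del = (1 − |Γ|²)·P_inc = 74.6 W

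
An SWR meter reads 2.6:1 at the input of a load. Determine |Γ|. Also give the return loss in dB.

|Γ| = (S − 1)/(S + 1) = (2.6 − 1)/(2.6 + 1) = 1.6/3.6
RL = −20·log₁₀|Γ| = −20·log₁₀(0.444)

|Γ| ≈ 0.444; return loss ≈ 7.04 dB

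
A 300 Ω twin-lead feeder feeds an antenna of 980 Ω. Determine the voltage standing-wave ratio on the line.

VSWR ≈ 3.27

Γ = (980 − 300)/(980 + 300) = 0.531
VSWR = (1 + 0.531)/(1 − 0.531)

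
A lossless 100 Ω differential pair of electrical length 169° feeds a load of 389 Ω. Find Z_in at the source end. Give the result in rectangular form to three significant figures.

Z_in ≈ 257 + j175 Ω

tan(βl) = tan(169°) = -0.194
Z_in = Z_0·(Z_L + jZ_0·tanβl)/(Z_0 + jZ_L·tanβl)
     = 100·(389 − j19.4)/(100 − j75.6)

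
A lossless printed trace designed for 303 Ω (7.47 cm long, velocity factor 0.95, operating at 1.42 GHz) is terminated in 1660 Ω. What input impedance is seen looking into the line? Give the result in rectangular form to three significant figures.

λ = v/f = 0.95·c / 1.42 GHz = 0.201 m
βl = 2π·l/λ = 2π × 0.372 = 134°
tan(βl) = tan(134°) = -1.04
Z_in = Z_0·(Z_L + jZ_0·tanβl)/(Z_0 + jZ_L·tanβl)
     = 303·(1660 − j314)/(303 − j1720)

Z_in ≈ 104 + j274 Ω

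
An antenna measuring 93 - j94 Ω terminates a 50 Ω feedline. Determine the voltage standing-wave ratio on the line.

Γ = (Z_L − Z_0)/(Z_L + Z_0) = (43 − j94)/(143 − j94)
|Γ| = 103/171 = 0.604
VSWR = (1 + |Γ|)/(1 − |Γ|) = 1.6/0.396

VSWR ≈ 4.05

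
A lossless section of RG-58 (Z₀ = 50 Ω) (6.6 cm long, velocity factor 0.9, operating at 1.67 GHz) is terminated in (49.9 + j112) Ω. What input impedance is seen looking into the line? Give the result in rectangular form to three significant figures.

Z_in ≈ 11 + j35.3 Ω

λ = v/f = 0.9·c / 1.67 GHz = 0.162 m
βl = 2π·l/λ = 2π × 0.408 = 147°
tan(βl) = tan(147°) = -0.65
Z_in = Z_0·(Z_L + jZ_0·tanβl)/(Z_0 + jZ_L·tanβl)
     = 50·(49.9 + j79.5)/(123 − j32.5)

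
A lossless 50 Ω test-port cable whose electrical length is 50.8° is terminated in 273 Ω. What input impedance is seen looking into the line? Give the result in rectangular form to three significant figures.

tan(βl) = tan(50.8°) = 1.23
Z_in = Z_0·(Z_L + jZ_0·tanβl)/(Z_0 + jZ_L·tanβl)
     = 50·(273 + j61.3)/(50 + j335)

Z_in ≈ 14.9 − j38.6 Ω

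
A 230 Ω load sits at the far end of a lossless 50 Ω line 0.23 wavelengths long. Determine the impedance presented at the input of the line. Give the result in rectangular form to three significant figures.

βl = 2π × 0.23 = 82.8°
tan(βl) = tan(82.8°) = 7.92
Z_in = Z_0·(Z_L + jZ_0·tanβl)/(Z_0 + jZ_L·tanβl)
     = 50·(230 + j396)/(50 + j1820)

Z_in ≈ 11 − j6.01 Ω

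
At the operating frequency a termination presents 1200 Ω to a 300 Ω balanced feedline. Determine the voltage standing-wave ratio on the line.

VSWR ≈ 4

Γ = (1200 − 300)/(1200 + 300) = 0.6
VSWR = (1 + 0.6)/(1 − 0.6)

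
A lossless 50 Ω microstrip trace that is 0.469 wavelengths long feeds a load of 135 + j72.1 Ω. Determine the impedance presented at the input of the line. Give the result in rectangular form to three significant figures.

Z_in ≈ 72.5 + j78.5 Ω

βl = 2π × 0.469 = 169°
tan(βl) = tan(169°) = -0.197
Z_in = Z_0·(Z_L + jZ_0·tanβl)/(Z_0 + jZ_L·tanβl)
     = 50·(135 + j62.2)/(64.2 − j26.6)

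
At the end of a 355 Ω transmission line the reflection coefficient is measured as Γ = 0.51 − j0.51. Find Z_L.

Z_L = Z_0·(1 + Γ)/(1 − Γ) = 355·(1.51 − j0.51)/(0.49 + j0.51)

Z_L ≈ 341 − j724 Ω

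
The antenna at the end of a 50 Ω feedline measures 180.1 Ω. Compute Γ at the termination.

Γ = 0.565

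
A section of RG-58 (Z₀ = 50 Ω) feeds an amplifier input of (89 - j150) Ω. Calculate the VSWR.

VSWR ≈ 7.26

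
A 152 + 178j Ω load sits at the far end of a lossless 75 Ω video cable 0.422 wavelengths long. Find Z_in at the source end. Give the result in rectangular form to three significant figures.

βl = 2π × 0.422 = 152°
tan(βl) = tan(152°) = -0.534
Z_in = Z_0·(Z_L + jZ_0·tanβl)/(Z_0 + jZ_L·tanβl)
     = 75·(152 + j138)/(170 − j81.1)

Z_in ≈ 31 + j75.7 Ω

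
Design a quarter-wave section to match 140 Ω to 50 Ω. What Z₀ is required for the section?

Z_qwt = √(Z_0·R_L) = √(50 × 140) = √7000

Z_qwt ≈ 83.7 Ω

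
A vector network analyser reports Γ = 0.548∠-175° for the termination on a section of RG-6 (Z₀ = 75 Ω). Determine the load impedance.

Z_L = Z_0·(1 + Γ)/(1 − Γ) = 75·(0.454 − j0.0478)/(1.55 + j0.0478)

Z_L ≈ 21.9 − j2.99 Ω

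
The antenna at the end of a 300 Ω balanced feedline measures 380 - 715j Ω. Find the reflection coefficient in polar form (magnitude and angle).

Γ ≈ 0.729 ∠ -37.2°

Γ = (Z_L − Z_0)/(Z_L + Z_0) = (80 − j715)/(680 − j715)
|Γ| = 719/987 = 0.729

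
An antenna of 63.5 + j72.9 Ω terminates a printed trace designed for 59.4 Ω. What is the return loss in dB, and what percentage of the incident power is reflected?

Γ = (4.1 + j72.9)/(122.9 + j72.9), |Γ| = 0.511
RL = −20·log₁₀(0.511) = 5.83 dB
P_refl/P_inc = |Γ|² = 0.261

RL ≈ 5.83 dB; 26.1% of incident power reflected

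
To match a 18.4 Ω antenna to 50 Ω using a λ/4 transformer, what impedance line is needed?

Z_qwt ≈ 30.3 Ω

Z_qwt = √(Z_0·R_L) = √(50 × 18.4) = √920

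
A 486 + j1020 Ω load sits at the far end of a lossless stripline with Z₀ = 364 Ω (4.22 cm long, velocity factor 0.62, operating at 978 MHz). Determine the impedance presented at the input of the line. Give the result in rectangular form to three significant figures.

λ = v/f = 0.62·c / 978 MHz = 0.19 m
βl = 2π·l/λ = 2π × 0.222 = 79.9°
tan(βl) = tan(79.9°) = 5.6
Z_in = Z_0·(Z_L + jZ_0·tanβl)/(Z_0 + jZ_L·tanβl)
     = 364·(486 + j3060)/(-5350 + j2720)

Z_in ≈ 57.9 − j179 Ω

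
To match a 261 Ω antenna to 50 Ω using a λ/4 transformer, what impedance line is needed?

Z_qwt ≈ 114 Ω

Z_qwt = √(Z_0·R_L) = √(50 × 261) = √13050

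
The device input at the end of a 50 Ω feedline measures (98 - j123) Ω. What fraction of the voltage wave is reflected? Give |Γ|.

|Γ| ≈ 0.686

Γ = (Z_L − Z_0)/(Z_L + Z_0) = (48 − j123)/(148 − j123)
|Γ| = 132/192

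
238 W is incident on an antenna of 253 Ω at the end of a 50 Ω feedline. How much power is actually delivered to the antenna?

Γ = (253 − 50)/(253 + 50) = 0.67
|Γ|² = 0.449
P_refl = |Γ|²·P_inc = 107 W, P_del = (1 − |Γ|²)·P_inc = 131 W

P_delivered ≈ 131 W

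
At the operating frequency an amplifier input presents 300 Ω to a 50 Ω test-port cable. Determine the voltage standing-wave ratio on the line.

VSWR ≈ 6

Γ = (300 − 50)/(300 + 50) = 0.714
VSWR = (1 + 0.714)/(1 − 0.714)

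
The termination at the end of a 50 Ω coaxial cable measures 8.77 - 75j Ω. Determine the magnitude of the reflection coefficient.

|Γ| ≈ 0.898

Γ = (Z_L − Z_0)/(Z_L + Z_0) = (-41.23 − j75)/(58.77 − j75)
|Γ| = 85.6/95.3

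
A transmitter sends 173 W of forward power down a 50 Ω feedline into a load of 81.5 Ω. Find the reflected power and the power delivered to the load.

P_reflected ≈ 9.93 W; P_delivered ≈ 163 W

Γ = (81.5 − 50)/(81.5 + 50) = 0.24
|Γ|² = 0.0574
P_refl = |Γ|²·P_inc = 9.93 W, P_del = (1 − |Γ|²)·P_inc = 163 W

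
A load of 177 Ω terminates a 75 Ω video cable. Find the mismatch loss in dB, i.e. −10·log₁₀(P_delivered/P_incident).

Γ = (177 − 75)/(177 + 75) = 0.405
|Γ|² = 0.164, so P_del/P_inc = 1 − |Γ|² = 0.836
ML = −10·log₁₀(1 − |Γ|²)

mismatch loss ≈ 0.777 dB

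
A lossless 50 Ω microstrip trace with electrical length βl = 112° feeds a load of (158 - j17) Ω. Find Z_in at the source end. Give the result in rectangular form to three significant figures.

Z_in ≈ 18.4 + j19.8 Ω

tan(βl) = tan(112°) = -2.48
Z_in = Z_0·(Z_L + jZ_0·tanβl)/(Z_0 + jZ_L·tanβl)
     = 50·(158 − j141)/(7.92 − j391)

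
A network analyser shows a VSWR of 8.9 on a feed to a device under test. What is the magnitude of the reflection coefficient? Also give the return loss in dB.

|Γ| = (S − 1)/(S + 1) = (8.9 − 1)/(8.9 + 1) = 7.9/9.9
RL = −20·log₁₀|Γ| = −20·log₁₀(0.798)

|Γ| ≈ 0.798; return loss ≈ 1.96 dB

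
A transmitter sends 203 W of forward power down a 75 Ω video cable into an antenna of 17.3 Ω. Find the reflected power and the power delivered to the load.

Γ = (17.3 − 75)/(17.3 + 75) = -0.625
|Γ|² = 0.391
P_refl = |Γ|²·P_inc = 79.3 W, P_del = (1 − |Γ|²)·P_inc = 124 W

P_reflected ≈ 79.3 W; P_delivered ≈ 124 W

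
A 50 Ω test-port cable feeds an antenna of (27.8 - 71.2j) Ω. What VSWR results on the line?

Γ = (Z_L − Z_0)/(Z_L + Z_0) = (-22.2 − j71.2)/(77.8 − j71.2)
|Γ| = 74.6/105 = 0.707
VSWR = (1 + |Γ|)/(1 − |Γ|) = 1.71/0.293

VSWR ≈ 5.83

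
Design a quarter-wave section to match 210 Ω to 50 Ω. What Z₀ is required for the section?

Z_qwt = √(Z_0·R_L) = √(50 × 210) = √10500

Z_qwt ≈ 102 Ω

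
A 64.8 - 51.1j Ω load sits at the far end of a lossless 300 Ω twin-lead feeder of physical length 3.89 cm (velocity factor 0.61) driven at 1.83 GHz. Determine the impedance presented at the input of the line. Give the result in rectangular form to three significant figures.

Z_in ≈ 144 − j322 Ω

λ = v/f = 0.61·c / 1.83 GHz = 0.1 m
βl = 2π·l/λ = 2π × 0.389 = 140°
tan(βl) = tan(140°) = -0.838
Z_in = Z_0·(Z_L + jZ_0·tanβl)/(Z_0 + jZ_L·tanβl)
     = 300·(64.8 − j302)/(257 − j54.3)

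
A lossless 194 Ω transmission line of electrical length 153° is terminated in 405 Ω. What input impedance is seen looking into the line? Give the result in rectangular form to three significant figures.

Z_in ≈ 239 + j156 Ω

tan(βl) = tan(153°) = -0.51
Z_in = Z_0·(Z_L + jZ_0·tanβl)/(Z_0 + jZ_L·tanβl)
     = 194·(405 − j98.8)/(194 − j206)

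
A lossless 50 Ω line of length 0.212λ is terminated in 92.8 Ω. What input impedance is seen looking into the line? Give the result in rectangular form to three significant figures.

Z_in ≈ 28.1 − j8.49 Ω

βl = 2π × 0.212 = 76.3°
tan(βl) = tan(76.3°) = 4.11
Z_in = Z_0·(Z_L + jZ_0·tanβl)/(Z_0 + jZ_L·tanβl)
     = 50·(92.8 + j205)/(50 + j381)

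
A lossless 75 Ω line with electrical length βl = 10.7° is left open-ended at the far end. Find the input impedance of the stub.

tan(βl) = 0.189
For an open-ended stub, Z_in = −jZ_0·cot(βl) = −jZ_0/tan(βl)

Z_in ≈ −j397 Ω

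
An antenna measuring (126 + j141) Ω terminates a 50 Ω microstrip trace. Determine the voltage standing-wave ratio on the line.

VSWR ≈ 5.9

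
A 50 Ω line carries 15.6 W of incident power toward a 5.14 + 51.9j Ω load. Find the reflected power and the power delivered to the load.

P_reflected ≈ 12.8 W; P_delivered ≈ 2.8 W

|Γ| = |(-44.86 + j51.9)/(55.14 + j51.9)| = 0.906
|Γ|² = 0.821
P_refl = |Γ|²·P_inc = 12.8 W, P_del = (1 − |Γ|²)·P_inc = 2.8 W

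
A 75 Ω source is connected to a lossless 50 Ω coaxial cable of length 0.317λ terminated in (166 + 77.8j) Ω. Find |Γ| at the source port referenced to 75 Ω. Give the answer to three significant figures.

|Γ| ≈ 0.709

βl = 2π × 0.317 = 114°
tan(βl) = -2.23
Z_in = Z_0·(Z_L + jZ_0·tanβl)/(Z_0 + jZ_L·tanβl) = 13.3 + j14.4 Ω
Γ_s = (Z_in − Z_s)/(Z_in + Z_s) = (-61.7 + j14.4)/(88.3 + j14.4), |Γ_s| = 0.709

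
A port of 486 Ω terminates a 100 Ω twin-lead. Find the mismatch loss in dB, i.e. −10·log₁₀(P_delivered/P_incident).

Γ = (486 − 100)/(486 + 100) = 0.659
|Γ|² = 0.434, so P_del/P_inc = 1 − |Γ|² = 0.566
ML = −10·log₁₀(1 − |Γ|²)

mismatch loss ≈ 2.47 dB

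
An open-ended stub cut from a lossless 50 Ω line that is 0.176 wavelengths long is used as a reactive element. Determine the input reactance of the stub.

X_in ≈ -25.1 Ω (capacitive)

βl = 2π × 0.176 = 63.4°
tan(βl) = 1.99
For an open-ended stub, Z_in = −jZ_0·cot(βl) = −jZ_0/tan(βl)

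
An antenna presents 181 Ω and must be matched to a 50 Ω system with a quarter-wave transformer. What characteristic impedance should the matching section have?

Z_qwt ≈ 95.1 Ω

Z_qwt = √(Z_0·R_L) = √(50 × 181) = √9050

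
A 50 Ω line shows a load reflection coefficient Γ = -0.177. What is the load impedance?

Z_L ≈ 35 Ω

Z_L = Z_0·(1 + Γ)/(1 − Γ) = 50·(0.823)/(1.18)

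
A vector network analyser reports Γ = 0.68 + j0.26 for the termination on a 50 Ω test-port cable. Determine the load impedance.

Z_L = Z_0·(1 + Γ)/(1 − Γ) = 50·(1.68 + j0.26)/(0.32 − j0.26)

Z_L ≈ 138 + j153 Ω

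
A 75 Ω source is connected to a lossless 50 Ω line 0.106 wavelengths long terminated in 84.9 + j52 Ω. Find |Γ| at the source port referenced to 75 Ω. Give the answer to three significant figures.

βl = 2π × 0.106 = 38.2°
tan(βl) = 0.786
Z_in = Z_0·(Z_L + jZ_0·tanβl)/(Z_0 + jZ_L·tanβl) = 75.7 − j53.3 Ω
Γ_s = (Z_in − Z_s)/(Z_in + Z_s) = (0.714 − j53.3)/(151 − j53.3), |Γ_s| = 0.333

|Γ| ≈ 0.333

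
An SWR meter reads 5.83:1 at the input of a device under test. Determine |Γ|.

|Γ| ≈ 0.707

|Γ| = (S − 1)/(S + 1) = (5.83 − 1)/(5.83 + 1) = 4.83/6.83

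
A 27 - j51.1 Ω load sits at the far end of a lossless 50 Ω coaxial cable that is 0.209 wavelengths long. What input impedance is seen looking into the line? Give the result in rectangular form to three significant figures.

βl = 2π × 0.209 = 75.2°
tan(βl) = tan(75.2°) = 3.8
Z_in = Z_0·(Z_L + jZ_0·tanβl)/(Z_0 + jZ_L·tanβl)
     = 50·(27 + j139)/(244 + j102)

Z_in ≈ 14.9 + j22.2 Ω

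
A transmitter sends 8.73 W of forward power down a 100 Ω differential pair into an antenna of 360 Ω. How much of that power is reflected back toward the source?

Γ = (360 − 100)/(360 + 100) = 0.565
|Γ|² = 0.319
P_refl = |Γ|²·P_inc = 2.79 W, P_del = (1 − |Γ|²)·P_inc = 5.94 W

P_reflected ≈ 2.79 W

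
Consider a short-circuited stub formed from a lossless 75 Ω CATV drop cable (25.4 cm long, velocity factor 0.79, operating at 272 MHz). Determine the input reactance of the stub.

λ = v/f = 0.79·c / 272 MHz = 0.871 m
βl = 2π·l/λ = 2π × 0.292 = 105°
tan(βl) = -3.75
For a short-circuited stub, Z_in = jZ_0·tan(βl)

X_in ≈ -281 Ω (capacitive)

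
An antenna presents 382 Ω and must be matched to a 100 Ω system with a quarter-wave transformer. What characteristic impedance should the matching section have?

Z_qwt ≈ 195 Ω

Z_qwt = √(Z_0·R_L) = √(100 × 382) = √38200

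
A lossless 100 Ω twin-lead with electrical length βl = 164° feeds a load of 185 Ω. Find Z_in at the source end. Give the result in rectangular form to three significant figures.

Z_in ≈ 156 + j54.2 Ω

tan(βl) = tan(164°) = -0.287
Z_in = Z_0·(Z_L + jZ_0·tanβl)/(Z_0 + jZ_L·tanβl)
     = 100·(185 − j28.7)/(100 − j53)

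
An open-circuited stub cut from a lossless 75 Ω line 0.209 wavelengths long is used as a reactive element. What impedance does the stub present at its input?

Z_in ≈ −j19.8 Ω

βl = 2π × 0.209 = 75.2°
tan(βl) = 3.8
For an open-circuited stub, Z_in = −jZ_0·cot(βl) = −jZ_0/tan(βl)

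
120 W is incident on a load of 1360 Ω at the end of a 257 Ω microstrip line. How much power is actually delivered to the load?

P_delivered ≈ 64.2 W

Γ = (1360 − 257)/(1360 + 257) = 0.682
|Γ|² = 0.465
P_refl = |Γ|²·P_inc = 55.8 W, P_del = (1 − |Γ|²)·P_inc = 64.2 W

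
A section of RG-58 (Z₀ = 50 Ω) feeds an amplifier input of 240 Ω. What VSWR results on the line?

VSWR ≈ 4.8

Γ = (240 − 50)/(240 + 50) = 0.655
VSWR = (1 + 0.655)/(1 − 0.655)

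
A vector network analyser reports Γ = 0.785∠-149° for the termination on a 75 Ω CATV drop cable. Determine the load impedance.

Z_L ≈ 9.72 − j20.5 Ω

Z_L = Z_0·(1 + Γ)/(1 − Γ) = 75·(0.327 − j0.404)/(1.67 + j0.404)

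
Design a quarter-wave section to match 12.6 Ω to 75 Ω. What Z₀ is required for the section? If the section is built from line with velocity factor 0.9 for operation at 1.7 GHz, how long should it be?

Z_qwt ≈ 30.7 Ω; length ≈ 3.97 cm

Z_qwt = √(Z_0·R_L) = √(75 × 12.6) = √945
λ = 0.9·c/f = 0.159 m, so l = λ/4 = 0.0397 m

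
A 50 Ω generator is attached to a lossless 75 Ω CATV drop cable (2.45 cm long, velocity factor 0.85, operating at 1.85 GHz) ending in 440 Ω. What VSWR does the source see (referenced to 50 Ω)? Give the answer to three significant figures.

VSWR ≈ 4.87

λ = v/f = 0.85·c / 1.85 GHz = 0.138 m
βl = 2π·l/λ = 2π × 0.178 = 64°
tan(βl) = 2.05
Z_in = Z_0·(Z_L + jZ_0·tanβl)/(Z_0 + jZ_L·tanβl) = 15.7 − j35.3 Ω
Γ_s = (Z_in − Z_s)/(Z_in + Z_s) = (-34.3 − j35.3)/(65.7 − j35.3), |Γ_s| = 0.66
VSWR = (1 + |Γ_s|)/(1 − |Γ_s|)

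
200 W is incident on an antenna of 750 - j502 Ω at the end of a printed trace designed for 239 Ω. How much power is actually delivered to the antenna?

P_delivered ≈ 117 W

|Γ| = |(511 − j502)/(989 − j502)| = 0.646
|Γ|² = 0.417
P_refl = |Γ|²·P_inc = 83.4 W, P_del = (1 − |Γ|²)·P_inc = 117 W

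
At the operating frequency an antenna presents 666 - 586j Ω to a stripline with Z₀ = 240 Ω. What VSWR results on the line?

VSWR ≈ 5.09

Γ = (Z_L − Z_0)/(Z_L + Z_0) = (426 − j586)/(906 − j586)
|Γ| = 724/1080 = 0.671
VSWR = (1 + |Γ|)/(1 − |Γ|) = 1.67/0.329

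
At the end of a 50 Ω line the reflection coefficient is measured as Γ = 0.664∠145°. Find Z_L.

Z_L ≈ 11.1 + j15.1 Ω

Z_L = Z_0·(1 + Γ)/(1 − Γ) = 50·(0.456 + j0.381)/(1.54 − j0.381)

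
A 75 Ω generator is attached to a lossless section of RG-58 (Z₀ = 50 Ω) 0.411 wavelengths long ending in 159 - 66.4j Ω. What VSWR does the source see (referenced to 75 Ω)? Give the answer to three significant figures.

βl = 2π × 0.411 = 148°
tan(βl) = -0.626
Z_in = Z_0·(Z_L + jZ_0·tanβl)/(Z_0 + jZ_L·tanβl) = 55.5 + j75.2 Ω
Γ_s = (Z_in − Z_s)/(Z_in + Z_s) = (-19.5 + j75.2)/(130 + j75.2), |Γ_s| = 0.516
VSWR = (1 + |Γ_s|)/(1 − |Γ_s|)

VSWR ≈ 3.13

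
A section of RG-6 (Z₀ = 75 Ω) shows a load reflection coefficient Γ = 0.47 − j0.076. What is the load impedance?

Z_L ≈ 202 − j39.8 Ω

Z_L = Z_0·(1 + Γ)/(1 − Γ) = 75·(1.47 − j0.076)/(0.53 + j0.076)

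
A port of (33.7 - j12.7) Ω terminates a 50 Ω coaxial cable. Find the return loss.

RL ≈ 12.2 dB

Γ = (-16.3 − j12.7)/(83.7 − j12.7), |Γ| = 0.244
RL = −20·log₁₀|Γ| = −20·log₁₀(0.244)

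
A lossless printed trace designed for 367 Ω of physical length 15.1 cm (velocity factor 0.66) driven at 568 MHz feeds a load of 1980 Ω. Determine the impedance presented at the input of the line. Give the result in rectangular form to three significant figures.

λ = v/f = 0.66·c / 568 MHz = 0.349 m
βl = 2π·l/λ = 2π × 0.433 = 156°
tan(βl) = tan(156°) = -0.446
Z_in = Z_0·(Z_L + jZ_0·tanβl)/(Z_0 + jZ_L·tanβl)
     = 367·(1980 − j164)/(367 − j884)

Z_in ≈ 349 + j677 Ω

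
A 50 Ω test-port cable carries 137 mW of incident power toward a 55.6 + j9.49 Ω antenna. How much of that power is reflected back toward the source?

P_reflected ≈ 1.48 mW

|Γ| = |(5.6 + j9.49)/(105.6 + j9.49)| = 0.104
|Γ|² = 0.0108
P_refl = |Γ|²·P_inc = 1.48 mW, P_del = (1 − |Γ|²)·P_inc = 136 mW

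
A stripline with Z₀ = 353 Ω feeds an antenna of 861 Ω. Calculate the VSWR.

VSWR ≈ 2.44

Γ = (861 − 353)/(861 + 353) = 0.418
VSWR = (1 + 0.418)/(1 − 0.418)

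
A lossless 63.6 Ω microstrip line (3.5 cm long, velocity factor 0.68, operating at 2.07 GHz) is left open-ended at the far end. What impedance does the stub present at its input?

λ = v/f = 0.68·c / 2.07 GHz = 0.0986 m
βl = 2π·l/λ = 2π × 0.355 = 128°
tan(βl) = -1.29
For an open-ended stub, Z_in = −jZ_0·cot(βl) = −jZ_0/tan(βl)

Z_in ≈ +j49.4 Ω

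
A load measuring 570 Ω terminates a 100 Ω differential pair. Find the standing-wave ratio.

VSWR ≈ 5.7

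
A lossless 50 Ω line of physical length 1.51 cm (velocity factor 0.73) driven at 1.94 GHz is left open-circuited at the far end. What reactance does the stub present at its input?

X_in ≈ -44.8 Ω (capacitive)

λ = v/f = 0.73·c / 1.94 GHz = 0.113 m
βl = 2π·l/λ = 2π × 0.134 = 48.2°
tan(βl) = 1.12
For an open-circuited stub, Z_in = −jZ_0·cot(βl) = −jZ_0/tan(βl)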